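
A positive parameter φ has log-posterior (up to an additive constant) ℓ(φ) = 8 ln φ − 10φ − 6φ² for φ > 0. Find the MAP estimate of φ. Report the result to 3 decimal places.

ℓ'(φ) = 8/φ − 10 − 12φ. Setting this to zero and multiplying by φ: 12φ² + 10φ − 8 = 0.
φ = (−10 + √(10² + 4·12·8)) / (2·12) = (−10 + √484) / 24 = (−10 + 22)/24 = 1/2.
ℓ''(φ) = −8/φ² − 12 < 0, confirming a maximum.

φ̂_MAP = 0.500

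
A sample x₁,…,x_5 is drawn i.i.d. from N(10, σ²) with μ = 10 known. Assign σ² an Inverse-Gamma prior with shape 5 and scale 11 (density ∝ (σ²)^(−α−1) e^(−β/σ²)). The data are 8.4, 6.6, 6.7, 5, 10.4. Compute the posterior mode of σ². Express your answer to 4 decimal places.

Sum of squared deviations about the known mean: SS = (8.4−10)² + (6.6−10)² + (6.7−10)² + (5−10)² + (10.4−10)² = 50.17.
The Normal likelihood contributes (σ²)^(−n/2) exp(−SS/(2σ²)), so the posterior is Inverse-Gamma(α + n/2, β + SS/2) = Inverse-Gamma(7.5, 36.085).
The mode of Inverse-Gamma(a, b) is b/(a+1) = 36.085/8.5 ≈ 4.2453.

σ̂²_MAP = 4.2453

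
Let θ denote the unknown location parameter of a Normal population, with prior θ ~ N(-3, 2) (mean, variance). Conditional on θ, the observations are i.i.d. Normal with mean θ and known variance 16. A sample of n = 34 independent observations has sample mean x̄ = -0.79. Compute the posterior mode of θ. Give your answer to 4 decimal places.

θ̂_MAP = -1.2110

n = 34, x̄ = -0.79.
For a Normal prior and Normal likelihood with known variance, the posterior is Normal; its mode equals its mean, the precision-weighted average.
Prior precision 1/σ₀² = 1/2 = 0.5; data precision n/σ² = 34/16 = 2.125.
θ̂ = (0.5·(-3) + 2.125·(-0.79)) / (0.5 + 2.125) = (-3.17875)/2.625 = -2543/2100 ≈ -1.2110.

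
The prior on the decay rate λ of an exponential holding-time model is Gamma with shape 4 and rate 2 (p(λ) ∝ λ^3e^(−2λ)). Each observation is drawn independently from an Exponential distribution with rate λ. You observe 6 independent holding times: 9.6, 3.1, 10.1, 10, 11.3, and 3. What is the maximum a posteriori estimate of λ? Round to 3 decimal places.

λ̂_MAP = 0.183

The Exponential(rate=λ) likelihood is ∝ λ^n e^(−λΣtᵢ). Here n = 6 and Σtᵢ = 9.6 + 3.1 + 10.1 + 10 + 11.3 + 3 = 47.1.
Posterior ∝ λ^3e^(−2λ) · λ^6e^(−47.1λ) = λ^9e^(−49.1λ), i.e. Gamma(10, 49.1).
Mode = (a−1)/b = 9/49.1 ≈ 0.183.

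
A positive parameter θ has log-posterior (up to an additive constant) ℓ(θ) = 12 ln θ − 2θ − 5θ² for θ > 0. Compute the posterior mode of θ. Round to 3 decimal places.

ℓ'(θ) = 12/θ − 2 − 10θ. Setting this to zero and multiplying by θ: 10θ² + 2θ − 12 = 0.
θ = (−2 + √(2² + 4·10·12)) / (2·10) = (−2 + √484) / 20 = (−2 + 22)/20 = 1.
ℓ''(θ) = −12/θ² − 10 < 0, confirming a maximum.

θ̂_MAP = 1.000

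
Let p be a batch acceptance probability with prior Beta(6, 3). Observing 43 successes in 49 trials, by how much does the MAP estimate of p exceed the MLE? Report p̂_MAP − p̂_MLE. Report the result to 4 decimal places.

Posterior is Beta(49, 9); MAP = (49−1)/(58−2) = 48/56 ≈ 0.85714.
MLE ignores the prior: p̂_MLE = k/n = 43/49 ≈ 0.87755.
Difference = 48/56 − 43/49 = -1/49 ≈ -0.0204.

MAP − MLE = -0.0204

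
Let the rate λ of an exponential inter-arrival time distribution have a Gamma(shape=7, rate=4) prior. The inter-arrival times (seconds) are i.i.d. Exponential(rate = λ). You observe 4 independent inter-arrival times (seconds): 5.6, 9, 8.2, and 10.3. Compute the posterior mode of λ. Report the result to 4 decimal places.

The Exponential(rate=λ) likelihood is ∝ λ^n e^(−λΣtᵢ). Here n = 4 and Σtᵢ = 5.6 + 9 + 8.2 + 10.3 = 33.1.
Posterior ∝ λ^6e^(−4λ) · λ^4e^(−33.1λ) = λ^10e^(−37.1λ), i.e. Gamma(11, 37.1).
Mode = (a−1)/b = 10/37.1 ≈ 0.2695.

λ̂_MAP = 0.2695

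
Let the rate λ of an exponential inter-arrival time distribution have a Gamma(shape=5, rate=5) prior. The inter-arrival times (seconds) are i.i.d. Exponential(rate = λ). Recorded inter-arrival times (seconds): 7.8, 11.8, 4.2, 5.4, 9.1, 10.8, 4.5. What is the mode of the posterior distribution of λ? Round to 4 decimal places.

The Exponential(rate=λ) likelihood is ∝ λ^n e^(−λΣtᵢ). Here n = 7 and Σtᵢ = 7.8 + 11.8 + 4.2 + 5.4 + 9.1 + 10.8 + 4.5 = 53.6.
Posterior ∝ λ^4e^(−5λ) · λ^7e^(−53.6λ) = λ^11e^(−58.6λ), i.e. Gamma(12, 58.6).
Mode = (a−1)/b = 11/58.6 ≈ 0.1877.

λ̂_MAP = 0.1877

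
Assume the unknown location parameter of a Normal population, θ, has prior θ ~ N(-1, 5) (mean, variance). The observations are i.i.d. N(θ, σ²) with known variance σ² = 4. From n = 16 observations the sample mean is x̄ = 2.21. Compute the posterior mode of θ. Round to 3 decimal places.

θ̂_MAP = 2.057

n = 16, x̄ = 2.21.
For a Normal prior and Normal likelihood with known variance, the posterior is Normal; its mode equals its mean, the precision-weighted average.
Prior precision 1/σ₀² = 1/5 = 0.2; data precision n/σ² = 16/4 = 4.
θ̂ = (0.2·(-1) + 4·2.21) / (0.2 + 4) = 8.64/4.2 = 72/35 ≈ 2.057.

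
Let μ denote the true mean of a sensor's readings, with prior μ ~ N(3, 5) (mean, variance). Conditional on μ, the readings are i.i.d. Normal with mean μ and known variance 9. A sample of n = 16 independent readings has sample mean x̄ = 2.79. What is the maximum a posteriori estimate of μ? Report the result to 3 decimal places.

n = 16, x̄ = 2.79.
For a Normal prior and Normal likelihood with known variance, the posterior is Normal; its mode equals its mean, the precision-weighted average.
Prior precision 1/σ₀² = 1/5 = 0.2; data precision n/σ² = 16/9.
μ̂ = (0.2·3 + (16/9)·2.79) / (0.2 + 16/9) = 5.56/(89/45) = 1251/445 ≈ 2.811.

μ̂_MAP = 2.811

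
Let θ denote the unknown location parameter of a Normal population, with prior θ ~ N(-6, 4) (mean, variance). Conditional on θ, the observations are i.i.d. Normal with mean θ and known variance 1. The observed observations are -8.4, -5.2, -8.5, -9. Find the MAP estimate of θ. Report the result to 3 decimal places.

θ̂_MAP = -7.671

n = 4; x̄ = ((-8.4) + (-5.2) + (-8.5) + (-9))/4 = -31.1/4 = -7.775.
For a Normal prior and Normal likelihood with known variance, the posterior is Normal; its mode equals its mean, the precision-weighted average.
Prior precision 1/σ₀² = 1/4 = 0.25; data precision n/σ² = 4/1 = 4.
θ̂ = (0.25·(-6) + 4·(-7.775)) / (0.25 + 4) = (-32.6)/4.25 = -652/85 ≈ -7.671.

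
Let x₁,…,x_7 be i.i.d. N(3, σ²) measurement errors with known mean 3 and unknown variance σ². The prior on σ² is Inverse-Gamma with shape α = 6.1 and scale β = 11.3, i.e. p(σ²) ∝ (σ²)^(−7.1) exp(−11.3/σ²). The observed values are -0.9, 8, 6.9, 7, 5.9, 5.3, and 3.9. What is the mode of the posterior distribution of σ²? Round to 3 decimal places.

Sum of squared deviations about the known mean: SS = (-0.9−3)² + (8−3)² + (6.9−3)² + (7−3)² + (5.9−3)² + (5.3−3)² + (3.9−3)² = 85.93.
The Normal likelihood contributes (σ²)^(−n/2) exp(−SS/(2σ²)), so the posterior is Inverse-Gamma(α + n/2, β + SS/2) = Inverse-Gamma(9.6, 54.265).
The mode of Inverse-Gamma(a, b) is b/(a+1) = 54.265/10.6 ≈ 5.119.

σ̂²_MAP = 5.119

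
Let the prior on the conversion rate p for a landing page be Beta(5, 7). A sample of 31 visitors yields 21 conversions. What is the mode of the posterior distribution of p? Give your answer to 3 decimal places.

p̂_MAP = 0.610

Prior: Beta(5, 7).
Data: 21 successes in 31 trials. The binomial likelihood contributes p^21(1−p)^10, so the posterior is Beta(5+21, 7+10) = Beta(26, 17).
For Beta(a, b) with a, b > 1 the mode is (a−1)/(a+b−2) = 25/41 ≈ 0.610.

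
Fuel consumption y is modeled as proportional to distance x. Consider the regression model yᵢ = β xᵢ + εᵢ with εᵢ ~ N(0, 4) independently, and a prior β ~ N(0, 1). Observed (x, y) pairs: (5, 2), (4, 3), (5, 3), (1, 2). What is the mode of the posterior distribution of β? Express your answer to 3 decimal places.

log p(β | y) = −Σ(yᵢ − βxᵢ)²/(2·4) − β²/(2·1) + const.
Setting the derivative to zero: Σxᵢ(yᵢ − βxᵢ)/4 − β/1 = 0, so β = Σxᵢyᵢ / (Σxᵢ² + σ²/τ²).
Σxᵢyᵢ = 5·2 + 4·3 + 5·3 + 1·2 = 39; Σxᵢ² = 67; σ²/τ² = 4.
β̂_MAP = 39 / (67 + 4) = 39/71 ≈ 0.549.

β̂_MAP = 0.549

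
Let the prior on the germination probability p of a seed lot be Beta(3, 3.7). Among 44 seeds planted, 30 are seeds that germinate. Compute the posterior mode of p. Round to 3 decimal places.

Prior: Beta(3, 3.7).
Data: 30 successes in 44 trials. The binomial likelihood contributes p^30(1−p)^14, so the posterior is Beta(3+30, 3.7+14) = Beta(33, 17.7).
For Beta(a, b) with a, b > 1 the mode is (a−1)/(a+b−2) = 32/48.7 ≈ 0.657.

p̂_MAP = 0.657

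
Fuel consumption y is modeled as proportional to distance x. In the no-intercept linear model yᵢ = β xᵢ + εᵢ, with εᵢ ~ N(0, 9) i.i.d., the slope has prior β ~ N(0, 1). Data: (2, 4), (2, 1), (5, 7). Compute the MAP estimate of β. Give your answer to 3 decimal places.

log p(β | y) = −Σ(yᵢ − βxᵢ)²/(2·9) − β²/(2·1) + const.
Setting the derivative to zero: Σxᵢ(yᵢ − βxᵢ)/9 − β/1 = 0, so β = Σxᵢyᵢ / (Σxᵢ² + σ²/τ²).
Σxᵢyᵢ = 2·4 + 2·1 + 5·7 = 45; Σxᵢ² = 33; σ²/τ² = 9.
β̂_MAP = 45 / (33 + 9) = 45/42 ≈ 1.071.

β̂_MAP = 1.071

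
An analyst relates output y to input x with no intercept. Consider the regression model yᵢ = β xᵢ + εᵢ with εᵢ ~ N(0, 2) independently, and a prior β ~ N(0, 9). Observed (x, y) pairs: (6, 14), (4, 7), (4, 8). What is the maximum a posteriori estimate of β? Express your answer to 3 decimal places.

β̂_MAP = 2.111

log p(β | y) = −Σ(yᵢ − βxᵢ)²/(2·2) − β²/(2·9) + const.
Setting the derivative to zero: Σxᵢ(yᵢ − βxᵢ)/2 − β/9 = 0, so β = Σxᵢyᵢ / (Σxᵢ² + σ²/τ²).
Σxᵢyᵢ = 6·14 + 4·7 + 4·8 = 144; Σxᵢ² = 68; σ²/τ² = 2/9.
β̂_MAP = 144 / (68 + 2/9) = 144/(614/9) = 648/307 ≈ 2.111.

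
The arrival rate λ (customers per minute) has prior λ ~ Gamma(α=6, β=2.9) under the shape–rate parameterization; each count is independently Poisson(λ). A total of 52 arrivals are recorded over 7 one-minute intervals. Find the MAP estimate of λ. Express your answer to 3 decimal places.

λ̂_MAP = 5.758

Σxᵢ = 52, n = 7.
Posterior ∝ λ^5e^(−2.9λ) · λ^52e^(−7λ) = λ^57e^(−9.9λ), i.e. Gamma(shape=58, rate=9.9).
The mode of a Gamma(a, b) with a ≥ 1 (shape–rate) is (a−1)/b = 57/9.9 ≈ 5.758.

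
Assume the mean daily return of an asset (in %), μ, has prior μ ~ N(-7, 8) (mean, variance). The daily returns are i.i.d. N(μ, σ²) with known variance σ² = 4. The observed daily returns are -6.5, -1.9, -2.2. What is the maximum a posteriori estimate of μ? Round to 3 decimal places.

n = 3; x̄ = ((-6.5) + (-1.9) + (-2.2))/3 = -10.6/3 = -53/15 ≈ -3.5333.
For a Normal prior and Normal likelihood with known variance, the posterior is Normal; its mode equals its mean, the precision-weighted average.
Prior precision 1/σ₀² = 1/8 = 0.125; data precision n/σ² = 3/4 = 0.75.
μ̂ = (0.125·(-7) + 0.75·(-53/15)) / (0.125 + 0.75) = (-3.525)/0.875 = -141/35 ≈ -4.029.

μ̂_MAP = -4.029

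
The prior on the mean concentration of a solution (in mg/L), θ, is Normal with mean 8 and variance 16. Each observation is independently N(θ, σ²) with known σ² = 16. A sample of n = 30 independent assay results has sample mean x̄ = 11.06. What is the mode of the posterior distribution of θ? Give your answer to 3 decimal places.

n = 30, x̄ = 11.06.
For a Normal prior and Normal likelihood with known variance, the posterior is Normal; its mode equals its mean, the precision-weighted average.
Prior precision 1/σ₀² = 1/16 = 0.0625; data precision n/σ² = 30/16 = 1.875.
θ̂ = (0.0625·8 + 1.875·11.06) / (0.0625 + 1.875) = 21.2375/1.9375 = 1699/155 ≈ 10.961.

θ̂_MAP = 10.961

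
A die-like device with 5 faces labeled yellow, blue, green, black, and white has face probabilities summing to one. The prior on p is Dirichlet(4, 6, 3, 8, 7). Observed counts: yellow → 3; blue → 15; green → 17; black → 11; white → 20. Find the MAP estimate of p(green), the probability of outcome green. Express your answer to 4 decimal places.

MAP estimate of p(green) = 0.2135

The posterior is Dirichlet(αᵢ + nᵢ) = Dirichlet(7, 21, 20, 19, 27).
For a Dirichlet(a₁,…,a_K) with all aᵢ > 1, the mode has j-th component (aⱼ − 1)/(Σaᵢ − K).
Here Σaᵢ = 94 and K = 5, so p(green) = (20 − 1)/(94 − 5) = 19/89 ≈ 0.2135.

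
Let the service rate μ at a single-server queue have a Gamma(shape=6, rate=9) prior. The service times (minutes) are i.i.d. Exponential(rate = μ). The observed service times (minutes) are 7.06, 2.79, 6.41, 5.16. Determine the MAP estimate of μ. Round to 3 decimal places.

μ̂_MAP = 0.296

The Exponential(rate=μ) likelihood is ∝ μ^n e^(−μΣtᵢ). Here n = 4 and Σtᵢ = 7.06 + 2.79 + 6.41 + 5.16 = 21.42.
Posterior ∝ μ^5e^(−9μ) · μ^4e^(−21.42μ) = μ^9e^(−30.42μ), i.e. Gamma(10, 30.42).
Mode = (a−1)/b = 9/30.42 ≈ 0.296.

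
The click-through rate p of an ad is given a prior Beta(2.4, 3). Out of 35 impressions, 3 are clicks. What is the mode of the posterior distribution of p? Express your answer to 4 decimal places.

p̂_MAP = 0.1146

Prior: Beta(2.4, 3).
Data: 3 successes in 35 trials. The binomial likelihood contributes p^3(1−p)^32, so the posterior is Beta(2.4+3, 3+32) = Beta(5.4, 35).
For Beta(a, b) with a, b > 1 the mode is (a−1)/(a+b−2) = 4.4/38.4 ≈ 0.1146.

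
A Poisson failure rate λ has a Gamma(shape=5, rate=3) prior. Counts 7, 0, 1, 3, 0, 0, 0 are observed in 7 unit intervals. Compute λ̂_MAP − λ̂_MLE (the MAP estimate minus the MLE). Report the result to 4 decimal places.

MAP − MLE = -0.0714

Σxᵢ = 11. Posterior is Gamma(16, 10); MAP = (16−1)/10 = 15/10 ≈ 1.50000.
MLE = x̄ = 11/7 ≈ 1.57143.
Difference = 15/10 − 11/7 = -1/14 ≈ -0.0714.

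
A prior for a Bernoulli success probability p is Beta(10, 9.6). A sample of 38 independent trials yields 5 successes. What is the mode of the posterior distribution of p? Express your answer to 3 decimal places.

p̂_MAP = 0.252

Prior: Beta(10, 9.6).
Data: 5 successes in 38 trials. The binomial likelihood contributes p^5(1−p)^33, so the posterior is Beta(10+5, 9.6+33) = Beta(15, 42.6).
For Beta(a, b) with a, b > 1 the mode is (a−1)/(a+b−2) = 14/55.6 ≈ 0.252.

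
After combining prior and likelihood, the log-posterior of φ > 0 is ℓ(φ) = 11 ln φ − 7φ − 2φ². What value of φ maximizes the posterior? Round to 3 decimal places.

φ̂_MAP = 1.000

ℓ'(φ) = 11/φ − 7 − 4φ. Setting this to zero and multiplying by φ: 4φ² + 7φ − 11 = 0.
φ = (−7 + √(7² + 4·4·11)) / (2·4) = (−7 + √225) / 8 = (−7 + 15)/8 = 1.
ℓ''(φ) = −11/φ² − 4 < 0, confirming a maximum.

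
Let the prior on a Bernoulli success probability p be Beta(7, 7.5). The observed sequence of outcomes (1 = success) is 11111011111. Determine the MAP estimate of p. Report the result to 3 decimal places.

Prior: Beta(7, 7.5).
Data: 10 successes in 11 trials (from the sequence). The binomial likelihood contributes p^10(1−p)^1, so the posterior is Beta(7+10, 7.5+1) = Beta(17, 8.5).
For Beta(a, b) with a, b > 1 the mode is (a−1)/(a+b−2) = 16/23.5 ≈ 0.681.

p̂_MAP = 0.681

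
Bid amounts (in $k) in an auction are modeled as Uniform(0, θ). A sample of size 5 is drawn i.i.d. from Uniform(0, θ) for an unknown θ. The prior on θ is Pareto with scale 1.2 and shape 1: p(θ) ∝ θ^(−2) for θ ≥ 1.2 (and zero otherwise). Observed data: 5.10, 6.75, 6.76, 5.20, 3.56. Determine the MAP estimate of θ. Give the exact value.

The Uniform(0, θ) likelihood is θ^(−n) for θ ≥ max(xᵢ), zero otherwise. Here max(xᵢ) = 6.76.
Posterior ∝ θ^(−2) · θ^(−5) = θ^(−7) on θ ≥ max(1.2, 6.76) = 6.76.
This density is strictly decreasing in θ, so the posterior mode lies at the lower boundary of the support.

θ̂_MAP = 6.76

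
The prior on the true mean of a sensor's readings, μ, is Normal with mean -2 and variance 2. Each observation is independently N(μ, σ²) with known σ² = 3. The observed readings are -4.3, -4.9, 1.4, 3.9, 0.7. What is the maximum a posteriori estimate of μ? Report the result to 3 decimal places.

μ̂_MAP = -0.954

n = 5; x̄ = ((-4.3) + (-4.9) + 1.4 + 3.9 + 0.7)/5 = -3.2/5 = -0.64.
For a Normal prior and Normal likelihood with known variance, the posterior is Normal; its mode equals its mean, the precision-weighted average.
Prior precision 1/σ₀² = 1/2 = 0.5; data precision n/σ² = 5/3.
μ̂ = (0.5·(-2) + (5/3)·(-0.64)) / (0.5 + 5/3) = (-31/15)/(13/6) = -62/65 ≈ -0.954.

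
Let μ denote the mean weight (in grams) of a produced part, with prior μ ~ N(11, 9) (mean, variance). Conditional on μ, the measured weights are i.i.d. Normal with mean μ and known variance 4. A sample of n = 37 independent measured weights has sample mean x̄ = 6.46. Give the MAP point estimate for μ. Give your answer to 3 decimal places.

n = 37, x̄ = 6.46.
For a Normal prior and Normal likelihood with known variance, the posterior is Normal; its mode equals its mean, the precision-weighted average.
Prior precision 1/σ₀² = 1/9; data precision n/σ² = 37/4 = 9.25.
μ̂ = ((1/9)·11 + 9.25·6.46) / (1/9 + 9.25) = (109759/1800)/(337/36) = 109759/16850 ≈ 6.514.

μ̂_MAP = 6.514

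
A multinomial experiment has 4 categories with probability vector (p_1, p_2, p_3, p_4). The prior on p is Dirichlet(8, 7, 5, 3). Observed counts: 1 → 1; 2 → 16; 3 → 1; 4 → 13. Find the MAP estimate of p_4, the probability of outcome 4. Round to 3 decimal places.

The posterior is Dirichlet(αᵢ + nᵢ) = Dirichlet(9, 23, 6, 16).
For a Dirichlet(a₁,…,a_K) with all aᵢ > 1, the mode has j-th component (aⱼ − 1)/(Σaᵢ − K).
Here Σaᵢ = 54 and K = 4, so p_4 = (16 − 1)/(54 − 4) = 15/50 ≈ 0.300.

MAP estimate: 0.300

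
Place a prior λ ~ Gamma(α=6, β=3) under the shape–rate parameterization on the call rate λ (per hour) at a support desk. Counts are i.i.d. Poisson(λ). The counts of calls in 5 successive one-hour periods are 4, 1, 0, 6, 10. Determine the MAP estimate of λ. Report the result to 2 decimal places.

λ̂_MAP = 3.25

Σxᵢ = 4+1+0+6+10 = 21, with n = 5.
Posterior ∝ λ^5e^(−3λ) · λ^21e^(−5λ) = λ^26e^(−8λ), i.e. Gamma(shape=27, rate=8).
The mode of a Gamma(a, b) with a ≥ 1 (shape–rate) is (a−1)/b = 26/8 ≈ 3.25.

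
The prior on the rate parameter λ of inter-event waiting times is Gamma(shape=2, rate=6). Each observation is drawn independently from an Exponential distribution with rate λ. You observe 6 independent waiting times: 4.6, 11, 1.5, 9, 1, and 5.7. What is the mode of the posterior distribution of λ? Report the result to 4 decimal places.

The Exponential(rate=λ) likelihood is ∝ λ^n e^(−λΣtᵢ). Here n = 6 and Σtᵢ = 4.6 + 11 + 1.5 + 9 + 1 + 5.7 = 32.8.
Posterior ∝ λe^(−6λ) · λ^6e^(−32.8λ) = λ^7e^(−38.8λ), i.e. Gamma(8, 38.8).
Mode = (a−1)/b = 7/38.8 ≈ 0.1804.

λ̂_MAP = 0.1804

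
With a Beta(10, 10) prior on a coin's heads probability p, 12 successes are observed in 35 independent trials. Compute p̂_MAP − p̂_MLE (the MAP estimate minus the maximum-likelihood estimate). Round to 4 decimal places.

MAP − MLE = 0.0534

Posterior is Beta(22, 33); MAP = (22−1)/(55−2) = 21/53 ≈ 0.39623.
MLE ignores the prior: p̂_MLE = k/n = 12/35 ≈ 0.34286.
Difference = 21/53 − 12/35 = 99/1855 ≈ 0.0534.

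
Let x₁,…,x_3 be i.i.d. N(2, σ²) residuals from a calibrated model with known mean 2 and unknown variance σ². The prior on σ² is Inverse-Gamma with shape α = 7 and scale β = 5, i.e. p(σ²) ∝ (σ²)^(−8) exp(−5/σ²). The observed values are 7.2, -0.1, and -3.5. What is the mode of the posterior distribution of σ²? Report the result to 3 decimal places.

Sum of squared deviations about the known mean: SS = (7.2−2)² + (-0.1−2)² + (-3.5−2)² = 61.7.
The Normal likelihood contributes (σ²)^(−n/2) exp(−SS/(2σ²)), so the posterior is Inverse-Gamma(α + n/2, β + SS/2) = Inverse-Gamma(8.5, 35.85).
The mode of Inverse-Gamma(a, b) is b/(a+1) = 35.85/9.5 ≈ 3.774.

σ̂²_MAP = 3.774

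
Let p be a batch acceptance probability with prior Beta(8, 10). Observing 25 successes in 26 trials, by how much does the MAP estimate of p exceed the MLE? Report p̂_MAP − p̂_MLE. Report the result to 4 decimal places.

Posterior is Beta(33, 11); MAP = (33−1)/(44−2) = 32/42 ≈ 0.76190.
MLE ignores the prior: p̂_MLE = k/n = 25/26 ≈ 0.96154.
Difference = 32/42 − 25/26 = -109/546 ≈ -0.1996.

MAP − MLE = -0.1996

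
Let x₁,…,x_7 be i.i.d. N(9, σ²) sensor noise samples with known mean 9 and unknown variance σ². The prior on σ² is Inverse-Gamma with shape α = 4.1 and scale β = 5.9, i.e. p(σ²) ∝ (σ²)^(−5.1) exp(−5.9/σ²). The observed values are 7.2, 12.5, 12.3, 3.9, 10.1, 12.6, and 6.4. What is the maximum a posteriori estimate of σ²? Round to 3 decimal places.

σ̂²_MAP = 4.949

Sum of squared deviations about the known mean: SS = (7.2−9)² + (12.5−9)² + (12.3−9)² + (3.9−9)² + (10.1−9)² + (12.6−9)² + (6.4−9)² = 73.32.
The Normal likelihood contributes (σ²)^(−n/2) exp(−SS/(2σ²)), so the posterior is Inverse-Gamma(α + n/2, β + SS/2) = Inverse-Gamma(7.6, 42.56).
The mode of Inverse-Gamma(a, b) is b/(a+1) = 42.56/8.6 ≈ 4.949.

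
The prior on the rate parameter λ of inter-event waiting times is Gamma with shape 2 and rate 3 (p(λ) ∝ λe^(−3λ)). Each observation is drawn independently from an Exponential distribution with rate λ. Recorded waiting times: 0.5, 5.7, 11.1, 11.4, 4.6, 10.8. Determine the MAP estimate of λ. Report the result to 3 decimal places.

The Exponential(rate=λ) likelihood is ∝ λ^n e^(−λΣtᵢ). Here n = 6 and Σtᵢ = 0.5 + 5.7 + 11.1 + 11.4 + 4.6 + 10.8 = 44.1.
Posterior ∝ λe^(−3λ) · λ^6e^(−44.1λ) = λ^7e^(−47.1λ), i.e. Gamma(8, 47.1).
Mode = (a−1)/b = 7/47.1 ≈ 0.149.

λ̂_MAP = 0.149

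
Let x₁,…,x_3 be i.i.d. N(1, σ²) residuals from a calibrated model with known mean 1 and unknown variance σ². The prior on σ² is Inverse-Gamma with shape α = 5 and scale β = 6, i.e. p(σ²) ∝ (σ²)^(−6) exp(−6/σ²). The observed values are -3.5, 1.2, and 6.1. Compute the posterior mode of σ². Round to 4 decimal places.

Sum of squared deviations about the known mean: SS = (-3.5−1)² + (1.2−1)² + (6.1−1)² = 46.3.
The Normal likelihood contributes (σ²)^(−n/2) exp(−SS/(2σ²)), so the posterior is Inverse-Gamma(α + n/2, β + SS/2) = Inverse-Gamma(6.5, 29.15).
The mode of Inverse-Gamma(a, b) is b/(a+1) = 29.15/7.5 ≈ 3.8867.

σ̂²_MAP = 3.8867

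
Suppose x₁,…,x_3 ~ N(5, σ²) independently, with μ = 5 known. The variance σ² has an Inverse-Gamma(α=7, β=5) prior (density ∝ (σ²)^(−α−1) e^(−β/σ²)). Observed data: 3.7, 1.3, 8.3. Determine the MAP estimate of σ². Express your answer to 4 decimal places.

σ̂²_MAP = 1.9089

Sum of squared deviations about the known mean: SS = (3.7−5)² + (1.3−5)² + (8.3−5)² = 26.27.
The Normal likelihood contributes (σ²)^(−n/2) exp(−SS/(2σ²)), so the posterior is Inverse-Gamma(α + n/2, β + SS/2) = Inverse-Gamma(8.5, 18.135).
The mode of Inverse-Gamma(a, b) is b/(a+1) = 18.135/9.5 ≈ 1.9089.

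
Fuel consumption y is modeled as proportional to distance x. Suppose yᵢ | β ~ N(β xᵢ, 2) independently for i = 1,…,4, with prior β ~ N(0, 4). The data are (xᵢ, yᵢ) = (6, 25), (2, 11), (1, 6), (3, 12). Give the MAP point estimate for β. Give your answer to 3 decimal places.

β̂_MAP = 4.238

log p(β | y) = −Σ(yᵢ − βxᵢ)²/(2·2) − β²/(2·4) + const.
Setting the derivative to zero: Σxᵢ(yᵢ − βxᵢ)/2 − β/4 = 0, so β = Σxᵢyᵢ / (Σxᵢ² + σ²/τ²).
Σxᵢyᵢ = 6·25 + 2·11 + 1·6 + 3·12 = 214; Σxᵢ² = 50; σ²/τ² = 0.5.
β̂_MAP = 214 / (50 + 0.5) = 214/50.5 ≈ 4.238.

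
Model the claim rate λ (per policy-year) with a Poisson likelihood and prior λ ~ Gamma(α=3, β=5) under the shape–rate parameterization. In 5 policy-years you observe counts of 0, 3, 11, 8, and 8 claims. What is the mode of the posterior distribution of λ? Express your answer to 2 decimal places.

Σxᵢ = 0+3+11+8+8 = 30, with n = 5.
Posterior ∝ λ^2e^(−5λ) · λ^30e^(−5λ) = λ^32e^(−10λ), i.e. Gamma(shape=33, rate=10).
The mode of a Gamma(a, b) with a ≥ 1 (shape–rate) is (a−1)/b = 32/10 ≈ 3.20.

λ̂_MAP = 3.20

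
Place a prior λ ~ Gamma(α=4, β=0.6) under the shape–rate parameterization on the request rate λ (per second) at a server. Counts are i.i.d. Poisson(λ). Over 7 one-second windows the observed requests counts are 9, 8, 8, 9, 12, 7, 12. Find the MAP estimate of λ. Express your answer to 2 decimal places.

λ̂_MAP = 8.95

Σxᵢ = 9+8+8+9+12+7+12 = 65, with n = 7.
Posterior ∝ λ^3e^(−0.6λ) · λ^65e^(−7λ) = λ^68e^(−7.6λ), i.e. Gamma(shape=69, rate=7.6).
The mode of a Gamma(a, b) with a ≥ 1 (shape–rate) is (a−1)/b = 68/7.6 ≈ 8.95.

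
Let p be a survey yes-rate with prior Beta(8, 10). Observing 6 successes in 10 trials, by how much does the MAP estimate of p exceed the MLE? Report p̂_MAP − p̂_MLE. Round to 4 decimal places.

MAP − MLE = -0.1000

Posterior is Beta(14, 14); MAP = (14−1)/(28−2) = 13/26 ≈ 0.50000.
MLE ignores the prior: p̂_MLE = k/n = 6/10 ≈ 0.60000.
Difference = 13/26 − 6/10 = -1/10 ≈ -0.1000.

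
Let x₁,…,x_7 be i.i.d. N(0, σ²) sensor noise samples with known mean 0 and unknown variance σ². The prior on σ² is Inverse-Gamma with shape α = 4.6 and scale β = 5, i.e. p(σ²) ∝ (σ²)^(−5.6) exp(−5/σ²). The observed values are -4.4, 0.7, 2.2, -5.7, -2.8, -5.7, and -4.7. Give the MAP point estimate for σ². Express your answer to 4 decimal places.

σ̂²_MAP = 7.1209

Sum of squared deviations about the known mean: SS = (-4.4−0)² + (0.7−0)² + (2.2−0)² + (-5.7−0)² + (-2.8−0)² + (-5.7−0)² + (-4.7−0)² = 119.6.
The Normal likelihood contributes (σ²)^(−n/2) exp(−SS/(2σ²)), so the posterior is Inverse-Gamma(α + n/2, β + SS/2) = Inverse-Gamma(8.1, 64.8).
The mode of Inverse-Gamma(a, b) is b/(a+1) = 64.8/9.1 ≈ 7.1209.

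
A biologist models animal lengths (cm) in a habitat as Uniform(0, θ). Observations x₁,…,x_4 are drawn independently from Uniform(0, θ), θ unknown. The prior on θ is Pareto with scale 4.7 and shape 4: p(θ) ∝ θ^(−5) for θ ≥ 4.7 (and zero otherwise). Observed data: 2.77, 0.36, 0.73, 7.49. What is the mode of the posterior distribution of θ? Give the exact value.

The Uniform(0, θ) likelihood is θ^(−n) for θ ≥ max(xᵢ), zero otherwise. Here max(xᵢ) = 7.49.
Posterior ∝ θ^(−5) · θ^(−4) = θ^(−9) on θ ≥ max(4.7, 7.49) = 7.49.
This density is strictly decreasing in θ, so the posterior mode lies at the lower boundary of the support.

θ̂_MAP = 7.49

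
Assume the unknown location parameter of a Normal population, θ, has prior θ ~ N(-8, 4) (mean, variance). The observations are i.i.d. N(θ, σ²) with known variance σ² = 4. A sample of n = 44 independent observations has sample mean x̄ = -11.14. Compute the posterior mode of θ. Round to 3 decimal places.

θ̂_MAP = -11.070

n = 44, x̄ = -11.14.
For a Normal prior and Normal likelihood with known variance, the posterior is Normal; its mode equals its mean, the precision-weighted average.
Prior precision 1/σ₀² = 1/4 = 0.25; data precision n/σ² = 44/4 = 11.
θ̂ = (0.25·(-8) + 11·(-11.14)) / (0.25 + 11) = (-124.54)/11.25 = -12454/1125 ≈ -11.070.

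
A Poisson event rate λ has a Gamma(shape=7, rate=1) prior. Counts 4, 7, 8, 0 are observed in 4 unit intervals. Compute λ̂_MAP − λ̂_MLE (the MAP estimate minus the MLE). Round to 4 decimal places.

Σxᵢ = 19. Posterior is Gamma(26, 5); MAP = (26−1)/5 = 25/5 ≈ 5.00000.
MLE = x̄ = 19/4 ≈ 4.75000.
Difference = 25/5 − 19/4 = 1/4 ≈ 0.2500.

MAP − MLE = 0.2500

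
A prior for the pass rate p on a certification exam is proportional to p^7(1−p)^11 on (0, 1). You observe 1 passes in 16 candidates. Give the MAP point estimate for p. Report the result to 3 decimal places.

p̂_MAP = 0.235

The prior density ∝ p^7(1−p)^11 is the kernel of Beta(8, 12).
Data: 1 success in 16 trials. The binomial likelihood contributes p(1−p)^15, so the posterior is Beta(8+1, 12+15) = Beta(9, 27).
For Beta(a, b) with a, b > 1 the mode is (a−1)/(a+b−2) = 8/34 ≈ 0.235.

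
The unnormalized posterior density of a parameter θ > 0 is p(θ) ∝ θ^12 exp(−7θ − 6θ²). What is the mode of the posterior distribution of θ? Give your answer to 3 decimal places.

θ̂_MAP = 0.750

ℓ'(θ) = 12/θ − 7 − 12θ. Setting this to zero and multiplying by θ: 12θ² + 7θ − 12 = 0.
θ = (−7 + √(7² + 4·12·12)) / (2·12) = (−7 + √625) / 24 = (−7 + 25)/24 = 3/4.
ℓ''(θ) = −12/θ² − 12 < 0, confirming a maximum.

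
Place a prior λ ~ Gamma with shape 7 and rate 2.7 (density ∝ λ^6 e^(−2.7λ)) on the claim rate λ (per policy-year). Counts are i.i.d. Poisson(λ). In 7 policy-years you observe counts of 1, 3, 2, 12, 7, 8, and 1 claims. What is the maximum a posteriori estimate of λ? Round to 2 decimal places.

λ̂_MAP = 4.12

Σxᵢ = 1+3+2+12+7+8+1 = 34, with n = 7.
Posterior ∝ λ^6e^(−2.7λ) · λ^34e^(−7λ) = λ^40e^(−9.7λ), i.e. Gamma(shape=41, rate=9.7).
The mode of a Gamma(a, b) with a ≥ 1 (shape–rate) is (a−1)/b = 40/9.7 ≈ 4.12.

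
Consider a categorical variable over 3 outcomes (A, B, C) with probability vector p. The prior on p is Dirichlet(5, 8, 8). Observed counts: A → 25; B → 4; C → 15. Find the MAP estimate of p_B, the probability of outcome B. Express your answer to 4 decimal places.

MAP estimate of p_B = 0.1774

The posterior is Dirichlet(αᵢ + nᵢ) = Dirichlet(30, 12, 23).
For a Dirichlet(a₁,…,a_K) with all aᵢ > 1, the mode has j-th component (aⱼ − 1)/(Σaᵢ − K).
Here Σaᵢ = 65 and K = 3, so p_B = (12 − 1)/(65 − 3) = 11/62 ≈ 0.1774.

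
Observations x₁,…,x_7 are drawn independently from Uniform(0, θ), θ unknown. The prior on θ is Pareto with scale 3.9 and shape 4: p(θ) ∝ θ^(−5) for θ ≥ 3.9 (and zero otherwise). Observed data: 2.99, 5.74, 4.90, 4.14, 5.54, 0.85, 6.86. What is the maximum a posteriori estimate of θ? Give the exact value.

The Uniform(0, θ) likelihood is θ^(−n) for θ ≥ max(xᵢ), zero otherwise. Here max(xᵢ) = 6.86.
Posterior ∝ θ^(−5) · θ^(−7) = θ^(−12) on θ ≥ max(3.9, 6.86) = 6.86.
This density is strictly decreasing in θ, so the posterior mode lies at the lower boundary of the support.

θ̂_MAP = 6.86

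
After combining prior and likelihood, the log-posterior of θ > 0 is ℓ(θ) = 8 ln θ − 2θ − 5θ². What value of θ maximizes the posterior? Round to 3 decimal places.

ℓ'(θ) = 8/θ − 2 − 10θ. Setting this to zero and multiplying by θ: 10θ² + 2θ − 8 = 0.
θ = (−2 + √(2² + 4·10·8)) / (2·10) = (−2 + √324) / 20 = (−2 + 18)/20 = 4/5.
ℓ''(θ) = −8/θ² − 10 < 0, confirming a maximum.

θ̂_MAP = 0.800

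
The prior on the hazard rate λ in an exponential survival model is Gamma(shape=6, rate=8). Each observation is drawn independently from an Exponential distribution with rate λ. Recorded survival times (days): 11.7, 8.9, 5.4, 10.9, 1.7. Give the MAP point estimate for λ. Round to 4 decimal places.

The Exponential(rate=λ) likelihood is ∝ λ^n e^(−λΣtᵢ). Here n = 5 and Σtᵢ = 11.7 + 8.9 + 5.4 + 10.9 + 1.7 = 38.6.
Posterior ∝ λ^5e^(−8λ) · λ^5e^(−38.6λ) = λ^10e^(−46.6λ), i.e. Gamma(11, 46.6).
Mode = (a−1)/b = 10/46.6 ≈ 0.2146.

λ̂_MAP = 0.2146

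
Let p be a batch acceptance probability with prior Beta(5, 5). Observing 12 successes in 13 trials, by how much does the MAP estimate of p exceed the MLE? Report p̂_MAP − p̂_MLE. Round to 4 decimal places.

MAP − MLE = -0.1612

Posterior is Beta(17, 6); MAP = (17−1)/(23−2) = 16/21 ≈ 0.76190.
MLE ignores the prior: p̂_MLE = k/n = 12/13 ≈ 0.92308.
Difference = 16/21 − 12/13 = -44/273 ≈ -0.1612.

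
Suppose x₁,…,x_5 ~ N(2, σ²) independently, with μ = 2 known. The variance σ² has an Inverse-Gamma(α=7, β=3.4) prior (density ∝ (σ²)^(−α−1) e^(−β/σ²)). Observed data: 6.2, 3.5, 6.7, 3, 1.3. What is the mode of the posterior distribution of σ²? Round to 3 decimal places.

σ̂²_MAP = 2.394

Sum of squared deviations about the known mean: SS = (6.2−2)² + (3.5−2)² + (6.7−2)² + (3−2)² + (1.3−2)² = 43.47.
The Normal likelihood contributes (σ²)^(−n/2) exp(−SS/(2σ²)), so the posterior is Inverse-Gamma(α + n/2, β + SS/2) = Inverse-Gamma(9.5, 25.135).
The mode of Inverse-Gamma(a, b) is b/(a+1) = 25.135/10.5 ≈ 2.394.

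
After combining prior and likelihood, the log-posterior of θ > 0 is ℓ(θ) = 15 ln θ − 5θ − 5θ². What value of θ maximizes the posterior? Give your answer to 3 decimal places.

θ̂_MAP = 1.000

ℓ'(θ) = 15/θ − 5 − 10θ. Setting this to zero and multiplying by θ: 10θ² + 5θ − 15 = 0.
θ = (−5 + √(5² + 4·10·15)) / (2·10) = (−5 + √625) / 20 = (−5 + 25)/20 = 1.
ℓ''(θ) = −15/θ² − 10 < 0, confirming a maximum.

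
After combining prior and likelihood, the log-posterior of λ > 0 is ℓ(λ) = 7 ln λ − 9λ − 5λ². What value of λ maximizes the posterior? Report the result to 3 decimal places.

ℓ'(λ) = 7/λ − 9 − 10λ. Setting this to zero and multiplying by λ: 10λ² + 9λ − 7 = 0.
λ = (−9 + √(9² + 4·10·7)) / (2·10) = (−9 + √361) / 20 = (−9 + 19)/20 = 1/2.
ℓ''(λ) = −7/λ² − 10 < 0, confirming a maximum.

λ̂_MAP = 0.500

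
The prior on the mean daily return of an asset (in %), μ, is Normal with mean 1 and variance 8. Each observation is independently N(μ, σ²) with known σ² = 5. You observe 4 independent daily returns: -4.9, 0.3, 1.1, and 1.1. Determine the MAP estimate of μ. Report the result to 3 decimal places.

n = 4; x̄ = ((-4.9) + 0.3 + 1.1 + 1.1)/4 = -2.4/4 = -0.6.
For a Normal prior and Normal likelihood with known variance, the posterior is Normal; its mode equals its mean, the precision-weighted average.
Prior precision 1/σ₀² = 1/8 = 0.125; data precision n/σ² = 4/5 = 0.8.
μ̂ = (0.125·1 + 0.8·(-0.6)) / (0.125 + 0.8) = (-0.355)/0.925 = -71/185 ≈ -0.384.

μ̂_MAP = -0.384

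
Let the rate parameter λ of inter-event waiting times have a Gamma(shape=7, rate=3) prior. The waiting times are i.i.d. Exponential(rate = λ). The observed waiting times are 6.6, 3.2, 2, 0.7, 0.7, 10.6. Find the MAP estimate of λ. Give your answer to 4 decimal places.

λ̂_MAP = 0.4478

The Exponential(rate=λ) likelihood is ∝ λ^n e^(−λΣtᵢ). Here n = 6 and Σtᵢ = 6.6 + 3.2 + 2 + 0.7 + 0.7 + 10.6 = 23.8.
Posterior ∝ λ^6e^(−3λ) · λ^6e^(−23.8λ) = λ^12e^(−26.8λ), i.e. Gamma(13, 26.8).
Mode = (a−1)/b = 12/26.8 ≈ 0.4478.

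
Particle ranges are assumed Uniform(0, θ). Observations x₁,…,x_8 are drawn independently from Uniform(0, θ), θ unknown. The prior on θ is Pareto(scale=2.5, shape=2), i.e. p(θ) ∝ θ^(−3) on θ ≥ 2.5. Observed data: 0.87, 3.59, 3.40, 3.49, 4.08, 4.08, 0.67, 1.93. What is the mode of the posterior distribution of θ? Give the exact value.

θ̂_MAP = 4.08

The Uniform(0, θ) likelihood is θ^(−n) for θ ≥ max(xᵢ), zero otherwise. Here max(xᵢ) = 4.08.
Posterior ∝ θ^(−3) · θ^(−8) = θ^(−11) on θ ≥ max(2.5, 4.08) = 4.08.
This density is strictly decreasing in θ, so the posterior mode lies at the lower boundary of the support.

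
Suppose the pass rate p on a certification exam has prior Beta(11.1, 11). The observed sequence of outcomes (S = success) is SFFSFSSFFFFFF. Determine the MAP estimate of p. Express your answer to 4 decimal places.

p̂_MAP = 0.4260

Prior: Beta(11.1, 11).
Data: 4 successes in 13 trials (from the sequence). The binomial likelihood contributes p^4(1−p)^9, so the posterior is Beta(11.1+4, 11+9) = Beta(15.1, 20).
For Beta(a, b) with a, b > 1 the mode is (a−1)/(a+b−2) = 14.1/33.1 ≈ 0.4260.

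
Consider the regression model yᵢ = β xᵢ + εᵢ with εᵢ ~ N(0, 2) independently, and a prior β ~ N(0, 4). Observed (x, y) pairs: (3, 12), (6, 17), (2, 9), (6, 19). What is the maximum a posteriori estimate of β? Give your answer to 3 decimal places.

β̂_MAP = 3.158

log p(β | y) = −Σ(yᵢ − βxᵢ)²/(2·2) − β²/(2·4) + const.
Setting the derivative to zero: Σxᵢ(yᵢ − βxᵢ)/2 − β/4 = 0, so β = Σxᵢyᵢ / (Σxᵢ² + σ²/τ²).
Σxᵢyᵢ = 3·12 + 6·17 + 2·9 + 6·19 = 270; Σxᵢ² = 85; σ²/τ² = 0.5.
β̂_MAP = 270 / (85 + 0.5) = 270/85.5 ≈ 3.158.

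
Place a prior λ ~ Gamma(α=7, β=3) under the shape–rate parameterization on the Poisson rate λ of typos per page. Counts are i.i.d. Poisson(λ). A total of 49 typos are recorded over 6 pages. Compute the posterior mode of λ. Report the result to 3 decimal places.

λ̂_MAP = 6.111

Σxᵢ = 49, n = 6.
Posterior ∝ λ^6e^(−3λ) · λ^49e^(−6λ) = λ^55e^(−9λ), i.e. Gamma(shape=56, rate=9).
The mode of a Gamma(a, b) with a ≥ 1 (shape–rate) is (a−1)/b = 55/9 ≈ 6.111.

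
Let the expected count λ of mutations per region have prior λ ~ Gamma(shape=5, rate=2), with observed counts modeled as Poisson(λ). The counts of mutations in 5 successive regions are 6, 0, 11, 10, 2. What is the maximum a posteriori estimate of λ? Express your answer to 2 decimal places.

Σxᵢ = 6+0+11+10+2 = 29, with n = 5.
Posterior ∝ λ^4e^(−2λ) · λ^29e^(−5λ) = λ^33e^(−7λ), i.e. Gamma(shape=34, rate=7).
The mode of a Gamma(a, b) with a ≥ 1 (shape–rate) is (a−1)/b = 33/7 ≈ 4.71.

λ̂_MAP = 4.71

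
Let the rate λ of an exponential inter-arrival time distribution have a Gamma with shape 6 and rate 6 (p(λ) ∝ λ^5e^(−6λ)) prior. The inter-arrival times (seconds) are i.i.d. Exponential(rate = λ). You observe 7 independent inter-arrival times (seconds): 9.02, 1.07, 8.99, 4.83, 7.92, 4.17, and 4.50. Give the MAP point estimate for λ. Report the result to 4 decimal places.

The Exponential(rate=λ) likelihood is ∝ λ^n e^(−λΣtᵢ). Here n = 7 and Σtᵢ = 9.02 + 1.07 + 8.99 + 4.83 + 7.92 + 4.17 + 4.50 = 40.50.
Posterior ∝ λ^5e^(−6λ) · λ^7e^(−40.50λ) = λ^12e^(−46.50λ), i.e. Gamma(13, 46.50).
Mode = (a−1)/b = 12/46.50 ≈ 0.2581.

λ̂_MAP = 0.2581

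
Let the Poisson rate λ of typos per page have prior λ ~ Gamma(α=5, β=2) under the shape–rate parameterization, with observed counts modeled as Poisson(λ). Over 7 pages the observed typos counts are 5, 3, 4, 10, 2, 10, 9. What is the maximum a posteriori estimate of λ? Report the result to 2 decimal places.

λ̂_MAP = 5.22

Σxᵢ = 5+3+4+10+2+10+9 = 43, with n = 7.
Posterior ∝ λ^4e^(−2λ) · λ^43e^(−7λ) = λ^47e^(−9λ), i.e. Gamma(shape=48, rate=9).
The mode of a Gamma(a, b) with a ≥ 1 (shape–rate) is (a−1)/b = 47/9 ≈ 5.22.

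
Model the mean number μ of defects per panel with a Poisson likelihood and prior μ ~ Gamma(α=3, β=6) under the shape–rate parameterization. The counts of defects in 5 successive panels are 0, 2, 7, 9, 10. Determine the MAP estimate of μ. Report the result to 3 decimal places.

Σxᵢ = 0+2+7+9+10 = 28, with n = 5.
Posterior ∝ μ^2e^(−6μ) · μ^28e^(−5μ) = μ^30e^(−11μ), i.e. Gamma(shape=31, rate=11).
The mode of a Gamma(a, b) with a ≥ 1 (shape–rate) is (a−1)/b = 30/11 ≈ 2.727.

μ̂_MAP = 2.727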